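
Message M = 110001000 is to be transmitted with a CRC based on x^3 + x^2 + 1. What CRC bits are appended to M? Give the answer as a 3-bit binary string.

Append 3 zeros: 110001000000. Divide by 1101 (XOR where the leading bit is 1):
  pos 0: 1100 XOR 1101 = 0001
  pos 3: 1010 XOR 1101 = 0111
  pos 4: 1110 XOR 1101 = 0011
  pos 6: 1100 XOR 1101 = 0001
Remainder (last 3 bits) = 100. This is the CRC / FCS.

100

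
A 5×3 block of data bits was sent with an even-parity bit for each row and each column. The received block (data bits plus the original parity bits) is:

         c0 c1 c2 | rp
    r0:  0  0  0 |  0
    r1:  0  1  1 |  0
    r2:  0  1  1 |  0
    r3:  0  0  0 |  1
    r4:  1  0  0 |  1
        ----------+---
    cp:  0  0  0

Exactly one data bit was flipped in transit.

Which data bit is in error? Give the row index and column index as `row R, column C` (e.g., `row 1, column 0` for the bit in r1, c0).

row 3, column 0

Recompute each row's even parity and compare to rp:
  r0: data parity 0, sent rp 0 → ok
  r1: data parity 0, sent rp 0 → ok
  r2: data parity 0, sent rp 0 → ok
  r3: data parity 0, sent rp 1 → mismatch
  r4: data parity 1, sent rp 1 → ok
Recompute each column's even parity and compare to cp:
  c0: data parity 1, sent cp 0 → mismatch
  c1: data parity 0, sent cp 0 → ok
  c2: data parity 0, sent cp 0 → ok
Exactly one row (r3) and one column (c0) fail → the flipped bit is at their intersection.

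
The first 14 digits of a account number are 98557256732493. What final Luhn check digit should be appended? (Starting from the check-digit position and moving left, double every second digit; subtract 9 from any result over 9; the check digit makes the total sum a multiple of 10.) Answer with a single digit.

1

Partial digits right→left: 3 9 4 2 3 7 6 5 2 7 5 5 8 9
Double every second digit counting from the check-digit position (so the 1st, 3rd, 5th, ... of the partial from the right).
  doubled (with −9 where >9): 6 8 6 3 4 1 7 → sum 35
  kept as-is: 9 2 7 5 7 5 9 → sum 44
Total = 35 + 44 = 79.
Check digit = (10 − (79 mod 10)) mod 10 = 1.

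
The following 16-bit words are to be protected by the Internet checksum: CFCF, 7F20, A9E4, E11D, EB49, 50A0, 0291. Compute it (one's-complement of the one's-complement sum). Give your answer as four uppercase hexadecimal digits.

One's-complement addition (fold any carry out of bit 15 back into bit 0):
  0xCFCF + 0x7F20 = 0x14EEF → wrap carry → 0x4EF0
  0x4EF0 + 0xA9E4 = 0x0F8D4
  0xF8D4 + 0xE11D = 0x1D9F1 → wrap carry → 0xD9F2
  0xD9F2 + 0xEB49 = 0x1C53B → wrap carry → 0xC53C
  0xC53C + 0x50A0 = 0x115DC → wrap carry → 0x15DD
  0x15DD + 0x0291 = 0x0186E
One's-complement sum = 0x186E.
Checksum = ~0x186E & 0xFFFF = 0xE791.

E791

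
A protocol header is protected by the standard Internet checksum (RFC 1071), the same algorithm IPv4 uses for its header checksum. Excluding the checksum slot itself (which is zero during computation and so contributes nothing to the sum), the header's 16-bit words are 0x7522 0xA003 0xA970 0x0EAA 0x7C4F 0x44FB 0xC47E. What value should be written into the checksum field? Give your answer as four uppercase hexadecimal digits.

One's-complement addition (fold any carry out of bit 15 back into bit 0):
  0x7522 + 0xA003 = 0x11525 → wrap carry → 0x1526
  0x1526 + 0xA970 = 0x0BE96
  0xBE96 + 0x0EAA = 0x0CD40
  0xCD40 + 0x7C4F = 0x1498F → wrap carry → 0x4990
  0x4990 + 0x44FB = 0x08E8B
  0x8E8B + 0xC47E = 0x15309 → wrap carry → 0x530A
One's-complement sum = 0x530A.
Checksum = ~0x530A & 0xFFFF = 0xACF5.

ACF5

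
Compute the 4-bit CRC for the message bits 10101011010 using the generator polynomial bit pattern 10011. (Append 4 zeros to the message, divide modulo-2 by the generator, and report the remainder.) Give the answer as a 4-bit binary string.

Append 4 zeros: 101010110100000. Divide by 10011 (XOR where the leading bit is 1):
  pos 0: 10101 XOR 10011 = 00110
  pos 2: 11001 XOR 10011 = 01010
  pos 3: 10101 XOR 10011 = 00110
  pos 5: 11001 XOR 10011 = 01010
  pos 6: 10100 XOR 10011 = 00111
  pos 8: 11100 XOR 10011 = 01111
  pos 9: 11110 XOR 10011 = 01101
  pos 10: 11010 XOR 10011 = 01001
Remainder (last 4 bits) = 1001. This is the CRC / FCS.

1001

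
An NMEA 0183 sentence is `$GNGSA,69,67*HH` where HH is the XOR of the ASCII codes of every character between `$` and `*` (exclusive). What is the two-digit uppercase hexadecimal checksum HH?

XOR the ASCII codes of the payload characters:
  'G' = 0x47 → acc = 0x47
  'N' = 0x4E → acc = 0x09
  'G' = 0x47 → acc = 0x4E
  'S' = 0x53 → acc = 0x1D
  'A' = 0x41 → acc = 0x5C
  ',' = 0x2C → acc = 0x70
  '6' = 0x36 → acc = 0x46
  '9' = 0x39 → acc = 0x7F
  ',' = 0x2C → acc = 0x53
  '6' = 0x36 → acc = 0x65
  '7' = 0x37 → acc = 0x52
Checksum = 0x52.

52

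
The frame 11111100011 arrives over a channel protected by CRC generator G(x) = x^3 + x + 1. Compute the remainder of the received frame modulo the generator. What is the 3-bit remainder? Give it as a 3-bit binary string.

101

Modulo-2 division of 11111100011 by 1011:
  pos 0: 1111 XOR 1011 = 0100
  pos 1: 1001 XOR 1011 = 0010
  pos 3: 1010 XOR 1011 = 0001
  pos 6: 1001 XOR 1011 = 0010
Remainder = 101 (nonzero — an error is detected).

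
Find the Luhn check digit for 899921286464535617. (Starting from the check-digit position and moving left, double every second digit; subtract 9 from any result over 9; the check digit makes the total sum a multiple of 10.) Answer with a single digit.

Partial digits right→left: 7 1 6 5 3 5 4 6 4 6 8 2 1 2 9 9 9 8
Double every second digit counting from the check-digit position (so the 1st, 3rd, 5th, ... of the partial from the right).
  doubled (with −9 where >9): 5 3 6 8 8 7 2 9 9 → sum 57
  kept as-is: 1 5 5 6 6 2 2 9 8 → sum 44
Total = 57 + 44 = 101.
Check digit = (10 − (101 mod 10)) mod 10 = 9.

9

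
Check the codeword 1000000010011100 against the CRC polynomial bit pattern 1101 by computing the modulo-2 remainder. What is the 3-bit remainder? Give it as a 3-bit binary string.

Modulo-2 division of 1000000010011100 by 1101:
  pos 0: 1000 XOR 1101 = 0101
  pos 1: 1010 XOR 1101 = 0111
  pos 2: 1110 XOR 1101 = 0011
  pos 4: 1100 XOR 1101 = 0001
  pos 7: 1100 XOR 1101 = 0001
  pos 10: 1111 XOR 1101 = 0010
  pos 12: 1000 XOR 1101 = 0101
Remainder = 101 (nonzero — an error is detected).

101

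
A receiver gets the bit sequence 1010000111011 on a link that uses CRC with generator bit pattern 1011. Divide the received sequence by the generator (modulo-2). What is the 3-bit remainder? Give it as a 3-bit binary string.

101

Modulo-2 division of 1010000111011 by 1011:
  pos 0: 1010 XOR 1011 = 0001
  pos 3: 1000 XOR 1011 = 0011
  pos 5: 1111 XOR 1011 = 0100
  pos 6: 1001 XOR 1011 = 0010
  pos 8: 1001 XOR 1011 = 0010
Remainder = 101 (nonzero — an error is detected).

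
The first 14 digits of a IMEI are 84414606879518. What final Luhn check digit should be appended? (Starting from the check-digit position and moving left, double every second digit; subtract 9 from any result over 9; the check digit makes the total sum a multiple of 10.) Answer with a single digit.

7

Partial digits right→left: 8 1 5 9 7 8 6 0 6 4 1 4 4 8
Double every second digit counting from the check-digit position (so the 1st, 3rd, 5th, ... of the partial from the right).
  doubled (with −9 where >9): 7 1 5 3 3 2 8 → sum 29
  kept as-is: 1 9 8 0 4 4 8 → sum 34
Total = 29 + 34 = 63.
Check digit = (10 − (63 mod 10)) mod 10 = 7.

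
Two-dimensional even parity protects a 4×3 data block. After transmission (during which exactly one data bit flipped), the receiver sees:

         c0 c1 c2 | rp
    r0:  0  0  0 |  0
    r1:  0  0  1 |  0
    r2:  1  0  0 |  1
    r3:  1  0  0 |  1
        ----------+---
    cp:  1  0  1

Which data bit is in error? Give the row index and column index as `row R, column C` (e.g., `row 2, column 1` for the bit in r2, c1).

Recompute each row's even parity and compare to rp:
  r0: data parity 0, sent rp 0 → ok
  r1: data parity 1, sent rp 0 → mismatch
  r2: data parity 1, sent rp 1 → ok
  r3: data parity 1, sent rp 1 → ok
Recompute each column's even parity and compare to cp:
  c0: data parity 0, sent cp 1 → mismatch
  c1: data parity 0, sent cp 0 → ok
  c2: data parity 1, sent cp 1 → ok
Exactly one row (r1) and one column (c0) fail → the flipped bit is at their intersection.

row 1, column 0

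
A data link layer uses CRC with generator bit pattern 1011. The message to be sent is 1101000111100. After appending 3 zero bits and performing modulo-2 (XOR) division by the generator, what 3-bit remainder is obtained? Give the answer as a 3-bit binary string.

Append 3 zeros: 1101000111100000. Divide by 1011 (XOR where the leading bit is 1):
  pos 0: 1101 XOR 1011 = 0110
  pos 1: 1100 XOR 1011 = 0111
  pos 2: 1110 XOR 1011 = 0101
  pos 3: 1010 XOR 1011 = 0001
  pos 6: 1111 XOR 1011 = 0100
  pos 7: 1001 XOR 1011 = 0010
  pos 9: 1000 XOR 1011 = 0011
  pos 11: 1100 XOR 1011 = 0111
  pos 12: 1110 XOR 1011 = 0101
Remainder (last 3 bits) = 101. This is the CRC / FCS.

101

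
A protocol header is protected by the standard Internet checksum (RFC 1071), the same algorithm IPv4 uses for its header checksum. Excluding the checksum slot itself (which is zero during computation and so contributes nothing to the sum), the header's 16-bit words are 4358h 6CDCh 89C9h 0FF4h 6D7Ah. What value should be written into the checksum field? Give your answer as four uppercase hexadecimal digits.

4893

One's-complement addition (fold any carry out of bit 15 back into bit 0):
  0x4358 + 0x6CDC = 0x0B034
  0xB034 + 0x89C9 = 0x139FD → wrap carry → 0x39FE
  0x39FE + 0x0FF4 = 0x049F2
  0x49F2 + 0x6D7A = 0x0B76C
One's-complement sum = 0xB76C.
Checksum = ~0xB76C & 0xFFFF = 0x4893.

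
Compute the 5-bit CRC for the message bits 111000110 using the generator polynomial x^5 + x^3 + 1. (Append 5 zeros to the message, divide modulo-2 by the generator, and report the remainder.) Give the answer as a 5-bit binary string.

Append 5 zeros: 11100011000000. Divide by 101001 (XOR where the leading bit is 1):
  pos 0: 111000 XOR 101001 = 010001
  pos 1: 100011 XOR 101001 = 001010
  pos 3: 101010 XOR 101001 = 000011
  pos 7: 110000 XOR 101001 = 011001
  pos 8: 110010 XOR 101001 = 011011
Remainder (last 5 bits) = 11011. This is the CRC / FCS.

11011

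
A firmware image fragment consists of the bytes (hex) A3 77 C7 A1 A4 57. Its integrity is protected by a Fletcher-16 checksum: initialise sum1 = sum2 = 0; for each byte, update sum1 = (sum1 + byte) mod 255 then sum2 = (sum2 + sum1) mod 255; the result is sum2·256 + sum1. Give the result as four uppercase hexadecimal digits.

CF80

Running sums (mod 255):
  after byte 0 (A3): sum1=163, sum2=163
  after byte 1 (77): sum1=27, sum2=190
  after byte 2 (C7): sum1=226, sum2=161
  after byte 3 (A1): sum1=132, sum2=38
  after byte 4 (A4): sum1=41, sum2=79
  after byte 5 (57): sum1=128, sum2=207
Checksum = sum2·256 + sum1 = 207·256 + 128 = 53120 = 0xCF80.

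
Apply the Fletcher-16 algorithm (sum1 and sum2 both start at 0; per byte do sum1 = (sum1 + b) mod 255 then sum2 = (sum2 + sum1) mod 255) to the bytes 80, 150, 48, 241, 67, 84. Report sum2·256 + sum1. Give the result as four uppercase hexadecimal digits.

44A0

Running sums (mod 255):
  after byte 0 (80): sum1=80, sum2=80
  after byte 1 (150): sum1=230, sum2=55
  after byte 2 (48): sum1=23, sum2=78
  after byte 3 (241): sum1=9, sum2=87
  after byte 4 (67): sum1=76, sum2=163
  after byte 5 (84): sum1=160, sum2=68
Checksum = sum2·256 + sum1 = 68·256 + 160 = 17568 = 0x44A0.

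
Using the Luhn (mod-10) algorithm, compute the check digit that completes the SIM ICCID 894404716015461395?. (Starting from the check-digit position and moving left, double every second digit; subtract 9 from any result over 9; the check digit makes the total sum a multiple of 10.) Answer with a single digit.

Partial digits right→left: 5 9 3 1 6 4 5 1 0 6 1 7 4 0 4 4 9 8
Double every second digit counting from the check-digit position (so the 1st, 3rd, 5th, ... of the partial from the right).
  doubled (with −9 where >9): 1 6 3 1 0 2 8 8 9 → sum 38
  kept as-is: 9 1 4 1 6 7 0 4 8 → sum 40
Total = 38 + 40 = 78.
Check digit = (10 − (78 mod 10)) mod 10 = 2.

2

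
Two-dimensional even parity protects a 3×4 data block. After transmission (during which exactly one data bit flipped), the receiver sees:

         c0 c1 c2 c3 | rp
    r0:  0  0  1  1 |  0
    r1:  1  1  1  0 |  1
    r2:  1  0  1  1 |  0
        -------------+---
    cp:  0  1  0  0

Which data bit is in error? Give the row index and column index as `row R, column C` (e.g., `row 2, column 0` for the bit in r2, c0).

row 2, column 2

Recompute each row's even parity and compare to rp:
  r0: data parity 0, sent rp 0 → ok
  r1: data parity 1, sent rp 1 → ok
  r2: data parity 1, sent rp 0 → mismatch
Recompute each column's even parity and compare to cp:
  c0: data parity 0, sent cp 0 → ok
  c1: data parity 1, sent cp 1 → ok
  c2: data parity 1, sent cp 0 → mismatch
  c3: data parity 0, sent cp 0 → ok
Exactly one row (r2) and one column (c2) fail → the flipped bit is at their intersection.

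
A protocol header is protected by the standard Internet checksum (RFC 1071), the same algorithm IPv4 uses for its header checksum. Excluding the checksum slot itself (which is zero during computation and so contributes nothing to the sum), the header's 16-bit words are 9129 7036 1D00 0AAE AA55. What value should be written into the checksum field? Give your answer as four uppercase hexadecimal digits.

One's-complement addition (fold any carry out of bit 15 back into bit 0):
  0x9129 + 0x7036 = 0x1015F → wrap carry → 0x0160
  0x0160 + 0x1D00 = 0x01E60
  0x1E60 + 0x0AAE = 0x0290E
  0x290E + 0xAA55 = 0x0D363
One's-complement sum = 0xD363.
Checksum = ~0xD363 & 0xFFFF = 0x2C9C.

2C9C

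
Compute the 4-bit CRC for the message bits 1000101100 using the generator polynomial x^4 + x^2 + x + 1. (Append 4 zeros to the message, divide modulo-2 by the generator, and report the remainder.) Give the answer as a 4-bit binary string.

Append 4 zeros: 10001011000000. Divide by 10111 (XOR where the leading bit is 1):
  pos 0: 10001 XOR 10111 = 00110
  pos 2: 11001 XOR 10111 = 01110
  pos 3: 11101 XOR 10111 = 01010
  pos 4: 10100 XOR 10111 = 00011
  pos 7: 11000 XOR 10111 = 01111
  pos 8: 11110 XOR 10111 = 01001
  pos 9: 10010 XOR 10111 = 00101
Remainder (last 4 bits) = 0101. This is the CRC / FCS.

0101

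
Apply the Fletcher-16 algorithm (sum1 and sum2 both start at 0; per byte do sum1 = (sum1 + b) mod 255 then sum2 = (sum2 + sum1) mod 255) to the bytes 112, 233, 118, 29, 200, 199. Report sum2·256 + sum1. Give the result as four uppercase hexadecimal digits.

Running sums (mod 255):
  after byte 0 (112): sum1=112, sum2=112
  after byte 1 (233): sum1=90, sum2=202
  after byte 2 (118): sum1=208, sum2=155
  after byte 3 (29): sum1=237, sum2=137
  after byte 4 (200): sum1=182, sum2=64
  after byte 5 (199): sum1=126, sum2=190
Checksum = sum2·256 + sum1 = 190·256 + 126 = 48766 = 0xBE7E.

BE7E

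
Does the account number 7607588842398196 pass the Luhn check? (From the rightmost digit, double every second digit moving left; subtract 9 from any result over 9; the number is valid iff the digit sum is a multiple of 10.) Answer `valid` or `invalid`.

From the right, keep odd positions and double even positions (subtract 9 from any doubled value over 9):
  doubled (positions 2,4,...): 9 7 6 8 7 1 0 5 → sum 43
  kept (positions 1,3,...): 6 1 9 2 8 8 7 6 → sum 47
Total = 90.
90 mod 10 = 0, so the number is valid.

valid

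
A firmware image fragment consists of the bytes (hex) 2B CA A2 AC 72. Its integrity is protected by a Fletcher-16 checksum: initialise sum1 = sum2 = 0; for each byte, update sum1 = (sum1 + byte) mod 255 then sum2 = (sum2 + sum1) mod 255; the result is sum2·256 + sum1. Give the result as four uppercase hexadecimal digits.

B6B7

Running sums (mod 255):
  after byte 0 (2B): sum1=43, sum2=43
  after byte 1 (CA): sum1=245, sum2=33
  after byte 2 (A2): sum1=152, sum2=185
  after byte 3 (AC): sum1=69, sum2=254
  after byte 4 (72): sum1=183, sum2=182
Checksum = sum2·256 + sum1 = 182·256 + 183 = 46775 = 0xB6B7.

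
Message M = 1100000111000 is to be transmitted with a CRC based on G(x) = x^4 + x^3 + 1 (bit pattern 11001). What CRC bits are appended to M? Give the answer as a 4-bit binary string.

1111

Append 4 zeros: 11000001110000000. Divide by 11001 (XOR where the leading bit is 1):
  pos 0: 11000 XOR 11001 = 00001
  pos 4: 10011 XOR 11001 = 01010
  pos 5: 10101 XOR 11001 = 01100
  pos 6: 11000 XOR 11001 = 00001
  pos 10: 10000 XOR 11001 = 01001
  pos 11: 10010 XOR 11001 = 01011
  pos 12: 10110 XOR 11001 = 01111
Remainder (last 4 bits) = 1111. This is the CRC / FCS.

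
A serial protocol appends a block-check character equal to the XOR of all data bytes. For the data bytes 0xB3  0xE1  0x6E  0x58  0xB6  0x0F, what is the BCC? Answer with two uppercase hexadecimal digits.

XOR the bytes together:
  start with 0xB3
  0xB3 ⊕ 0xE1 = 0x52
  0x52 ⊕ 0x6E = 0x3C
  0x3C ⊕ 0x58 = 0x64
  0x64 ⊕ 0xB6 = 0xD2
  0xD2 ⊕ 0x0F = 0xDD

DD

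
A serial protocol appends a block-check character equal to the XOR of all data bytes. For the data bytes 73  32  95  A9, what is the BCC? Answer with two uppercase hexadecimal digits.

XOR the bytes together:
  start with 0x73
  0x73 ⊕ 0x32 = 0x41
  0x41 ⊕ 0x95 = 0xD4
  0xD4 ⊕ 0xA9 = 0x7D

7D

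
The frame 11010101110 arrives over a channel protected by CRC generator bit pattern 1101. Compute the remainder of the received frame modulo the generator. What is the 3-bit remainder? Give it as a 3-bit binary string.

Modulo-2 division of 11010101110 by 1101:
  pos 0: 1101 XOR 1101 = 0000
  pos 5: 1011 XOR 1101 = 0110
  pos 6: 1101 XOR 1101 = 0000
Remainder = 000 (zero — the frame passes the CRC check).

000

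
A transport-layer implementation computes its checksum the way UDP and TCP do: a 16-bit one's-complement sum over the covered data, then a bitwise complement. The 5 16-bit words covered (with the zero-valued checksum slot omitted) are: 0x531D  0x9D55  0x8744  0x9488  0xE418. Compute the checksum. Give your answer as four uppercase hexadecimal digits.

0FA7

One's-complement addition (fold any carry out of bit 15 back into bit 0):
  0x531D + 0x9D55 = 0x0F072
  0xF072 + 0x8744 = 0x177B6 → wrap carry → 0x77B7
  0x77B7 + 0x9488 = 0x10C3F → wrap carry → 0x0C40
  0x0C40 + 0xE418 = 0x0F058
One's-complement sum = 0xF058.
Checksum = ~0xF058 & 0xFFFF = 0x0FA7.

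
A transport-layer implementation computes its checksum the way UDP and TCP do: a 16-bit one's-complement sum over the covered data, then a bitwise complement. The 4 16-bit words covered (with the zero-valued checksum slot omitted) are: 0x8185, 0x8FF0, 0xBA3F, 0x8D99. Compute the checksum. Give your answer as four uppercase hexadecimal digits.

A6B0

One's-complement addition (fold any carry out of bit 15 back into bit 0):
  0x8185 + 0x8FF0 = 0x11175 → wrap carry → 0x1176
  0x1176 + 0xBA3F = 0x0CBB5
  0xCBB5 + 0x8D99 = 0x1594E → wrap carry → 0x594F
One's-complement sum = 0x594F.
Checksum = ~0x594F & 0xFFFF = 0xA6B0.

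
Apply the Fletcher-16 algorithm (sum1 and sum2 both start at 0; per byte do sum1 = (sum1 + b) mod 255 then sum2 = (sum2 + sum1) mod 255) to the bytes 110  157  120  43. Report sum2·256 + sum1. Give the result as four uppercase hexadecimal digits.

AEAF

Running sums (mod 255):
  after byte 0 (110): sum1=110, sum2=110
  after byte 1 (157): sum1=12, sum2=122
  after byte 2 (120): sum1=132, sum2=254
  after byte 3 (43): sum1=175, sum2=174
Checksum = sum2·256 + sum1 = 174·256 + 175 = 44719 = 0xAEAF.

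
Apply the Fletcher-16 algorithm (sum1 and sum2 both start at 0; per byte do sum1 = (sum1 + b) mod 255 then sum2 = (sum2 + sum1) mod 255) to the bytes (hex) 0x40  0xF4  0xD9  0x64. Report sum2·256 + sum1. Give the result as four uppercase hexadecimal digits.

Running sums (mod 255):
  after byte 0 (0x40): sum1=64, sum2=64
  after byte 1 (0xF4): sum1=53, sum2=117
  after byte 2 (0xD9): sum1=15, sum2=132
  after byte 3 (0x64): sum1=115, sum2=247
Checksum = sum2·256 + sum1 = 247·256 + 115 = 63347 = 0xF773.

F773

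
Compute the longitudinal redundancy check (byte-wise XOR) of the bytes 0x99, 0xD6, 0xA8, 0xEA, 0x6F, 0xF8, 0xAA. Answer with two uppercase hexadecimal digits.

30

XOR the bytes together:
  start with 0x99
  0x99 ⊕ 0xD6 = 0x4F
  0x4F ⊕ 0xA8 = 0xE7
  0xE7 ⊕ 0xEA = 0x0D
  0x0D ⊕ 0x6F = 0x62
  0x62 ⊕ 0xF8 = 0x9A
  0x9A ⊕ 0xAA = 0x30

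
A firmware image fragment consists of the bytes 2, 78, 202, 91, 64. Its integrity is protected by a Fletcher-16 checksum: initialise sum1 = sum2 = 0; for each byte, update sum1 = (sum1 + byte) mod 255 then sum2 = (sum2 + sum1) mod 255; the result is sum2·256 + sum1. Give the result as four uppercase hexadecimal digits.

9AB6

Running sums (mod 255):
  after byte 0 (2): sum1=2, sum2=2
  after byte 1 (78): sum1=80, sum2=82
  after byte 2 (202): sum1=27, sum2=109
  after byte 3 (91): sum1=118, sum2=227
  after byte 4 (64): sum1=182, sum2=154
Checksum = sum2·256 + sum1 = 154·256 + 182 = 39606 = 0x9AB6.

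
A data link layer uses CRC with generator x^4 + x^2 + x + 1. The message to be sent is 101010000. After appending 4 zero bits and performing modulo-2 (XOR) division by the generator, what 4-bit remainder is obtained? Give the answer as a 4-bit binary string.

Append 4 zeros: 1010100000000. Divide by 10111 (XOR where the leading bit is 1):
  pos 0: 10101 XOR 10111 = 00010
  pos 3: 10000 XOR 10111 = 00111
  pos 5: 11100 XOR 10111 = 01011
  pos 6: 10110 XOR 10111 = 00001
Remainder (last 4 bits) = 0100. This is the CRC / FCS.

0100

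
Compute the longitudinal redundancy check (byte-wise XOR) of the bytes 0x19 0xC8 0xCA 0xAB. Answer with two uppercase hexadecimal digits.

XOR the bytes together:
  start with 0x19
  0x19 ⊕ 0xC8 = 0xD1
  0xD1 ⊕ 0xCA = 0x1B
  0x1B ⊕ 0xAB = 0xB0

B0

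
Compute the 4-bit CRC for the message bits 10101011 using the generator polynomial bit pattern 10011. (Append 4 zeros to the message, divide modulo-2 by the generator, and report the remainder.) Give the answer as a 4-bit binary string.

Append 4 zeros: 101010110000. Divide by 10011 (XOR where the leading bit is 1):
  pos 0: 10101 XOR 10011 = 00110
  pos 2: 11001 XOR 10011 = 01010
  pos 3: 10101 XOR 10011 = 00110
  pos 5: 11000 XOR 10011 = 01011
  pos 6: 10110 XOR 10011 = 00101
Remainder (last 4 bits) = 1010. This is the CRC / FCS.

1010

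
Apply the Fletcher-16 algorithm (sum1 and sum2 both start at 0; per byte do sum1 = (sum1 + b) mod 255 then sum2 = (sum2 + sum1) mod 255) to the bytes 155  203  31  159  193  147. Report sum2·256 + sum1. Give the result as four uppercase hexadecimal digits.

Running sums (mod 255):
  after byte 0 (155): sum1=155, sum2=155
  after byte 1 (203): sum1=103, sum2=3
  after byte 2 (31): sum1=134, sum2=137
  after byte 3 (159): sum1=38, sum2=175
  after byte 4 (193): sum1=231, sum2=151
  after byte 5 (147): sum1=123, sum2=19
Checksum = sum2·256 + sum1 = 19·256 + 123 = 4987 = 0x137B.

137B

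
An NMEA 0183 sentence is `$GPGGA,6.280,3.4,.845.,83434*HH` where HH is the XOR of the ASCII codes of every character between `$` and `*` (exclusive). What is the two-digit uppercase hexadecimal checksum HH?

5C

XOR the ASCII codes of the payload characters:
  'G' = 0x47 → acc = 0x47
  'P' = 0x50 → acc = 0x17
  'G' = 0x47 → acc = 0x50
  'G' = 0x47 → acc = 0x17
  'A' = 0x41 → acc = 0x56
  ',' = 0x2C → acc = 0x7A
  '6' = 0x36 → acc = 0x4C
  '.' = 0x2E → acc = 0x62
  '2' = 0x32 → acc = 0x50
  '8' = 0x38 → acc = 0x68
  '0' = 0x30 → acc = 0x58
  ',' = 0x2C → acc = 0x74
  '3' = 0x33 → acc = 0x47
  '.' = 0x2E → acc = 0x69
  '4' = 0x34 → acc = 0x5D
  ',' = 0x2C → acc = 0x71
  '.' = 0x2E → acc = 0x5F
  '8' = 0x38 → acc = 0x67
  '4' = 0x34 → acc = 0x53
  '5' = 0x35 → acc = 0x66
  '.' = 0x2E → acc = 0x48
  ',' = 0x2C → acc = 0x64
  '8' = 0x38 → acc = 0x5C
  '3' = 0x33 → acc = 0x6F
  '4' = 0x34 → acc = 0x5B
  '3' = 0x33 → acc = 0x68
  '4' = 0x34 → acc = 0x5C
Checksum = 0x5C.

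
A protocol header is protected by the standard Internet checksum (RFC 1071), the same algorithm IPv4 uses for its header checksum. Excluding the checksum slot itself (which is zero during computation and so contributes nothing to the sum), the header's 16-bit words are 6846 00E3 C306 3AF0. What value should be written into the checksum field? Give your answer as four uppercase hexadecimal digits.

98DF

One's-complement addition (fold any carry out of bit 15 back into bit 0):
  0x6846 + 0x00E3 = 0x06929
  0x6929 + 0xC306 = 0x12C2F → wrap carry → 0x2C30
  0x2C30 + 0x3AF0 = 0x06720
One's-complement sum = 0x6720.
Checksum = ~0x6720 & 0xFFFF = 0x98DF.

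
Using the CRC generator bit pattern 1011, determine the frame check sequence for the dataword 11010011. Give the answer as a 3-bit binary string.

011

Append 3 zeros: 11010011000. Divide by 1011 (XOR where the leading bit is 1):
  pos 0: 1101 XOR 1011 = 0110
  pos 1: 1100 XOR 1011 = 0111
  pos 2: 1110 XOR 1011 = 0101
  pos 3: 1011 XOR 1011 = 0000
  pos 7: 1000 XOR 1011 = 0011
Remainder (last 3 bits) = 011. This is the CRC / FCS.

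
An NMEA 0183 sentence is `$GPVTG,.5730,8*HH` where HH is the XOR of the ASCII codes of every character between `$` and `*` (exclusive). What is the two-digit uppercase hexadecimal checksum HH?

45

XOR the ASCII codes of the payload characters:
  'G' = 0x47 → acc = 0x47
  'P' = 0x50 → acc = 0x17
  'V' = 0x56 → acc = 0x41
  'T' = 0x54 → acc = 0x15
  'G' = 0x47 → acc = 0x52
  ',' = 0x2C → acc = 0x7E
  '.' = 0x2E → acc = 0x50
  '5' = 0x35 → acc = 0x65
  '7' = 0x37 → acc = 0x52
  '3' = 0x33 → acc = 0x61
  '0' = 0x30 → acc = 0x51
  ',' = 0x2C → acc = 0x7D
  '8' = 0x38 → acc = 0x45
Checksum = 0x45.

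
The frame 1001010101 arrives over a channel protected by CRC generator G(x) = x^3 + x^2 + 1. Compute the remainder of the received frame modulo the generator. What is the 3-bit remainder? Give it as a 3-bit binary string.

Modulo-2 division of 1001010101 by 1101:
  pos 0: 1001 XOR 1101 = 0100
  pos 1: 1000 XOR 1101 = 0101
  pos 2: 1011 XOR 1101 = 0110
  pos 3: 1100 XOR 1101 = 0001
  pos 6: 1101 XOR 1101 = 0000
Remainder = 000 (zero — the frame passes the CRC check).

000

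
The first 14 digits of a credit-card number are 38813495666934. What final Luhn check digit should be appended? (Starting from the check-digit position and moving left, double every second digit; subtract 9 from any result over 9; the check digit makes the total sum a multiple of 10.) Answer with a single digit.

Partial digits right→left: 4 3 9 6 6 6 5 9 4 3 1 8 8 3
Double every second digit counting from the check-digit position (so the 1st, 3rd, 5th, ... of the partial from the right).
  doubled (with −9 where >9): 8 9 3 1 8 2 7 → sum 38
  kept as-is: 3 6 6 9 3 8 3 → sum 38
Total = 38 + 38 = 76.
Check digit = (10 − (76 mod 10)) mod 10 = 4.

4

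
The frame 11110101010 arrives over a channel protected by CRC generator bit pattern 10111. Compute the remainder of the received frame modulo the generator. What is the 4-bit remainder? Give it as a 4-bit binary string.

Modulo-2 division of 11110101010 by 10111:
  pos 0: 11110 XOR 10111 = 01001
  pos 1: 10011 XOR 10111 = 00100
  pos 3: 10001 XOR 10111 = 00110
  pos 5: 11001 XOR 10111 = 01110
  pos 6: 11100 XOR 10111 = 01011
Remainder = 1011 (nonzero — an error is detected).

1011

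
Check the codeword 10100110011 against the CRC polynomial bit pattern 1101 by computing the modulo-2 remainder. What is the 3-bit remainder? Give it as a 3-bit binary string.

000

Modulo-2 division of 10100110011 by 1101:
  pos 0: 1010 XOR 1101 = 0111
  pos 1: 1110 XOR 1101 = 0011
  pos 3: 1111 XOR 1101 = 0010
  pos 5: 1000 XOR 1101 = 0101
  pos 6: 1011 XOR 1101 = 0110
  pos 7: 1101 XOR 1101 = 0000
Remainder = 000 (zero — the frame passes the CRC check).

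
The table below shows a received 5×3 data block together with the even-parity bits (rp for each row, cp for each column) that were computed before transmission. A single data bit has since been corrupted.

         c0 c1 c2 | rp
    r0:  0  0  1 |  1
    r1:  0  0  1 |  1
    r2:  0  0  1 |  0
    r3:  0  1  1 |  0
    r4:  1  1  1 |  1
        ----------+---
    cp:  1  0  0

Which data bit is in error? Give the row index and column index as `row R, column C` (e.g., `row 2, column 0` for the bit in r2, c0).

row 2, column 2

Recompute each row's even parity and compare to rp:
  r0: data parity 1, sent rp 1 → ok
  r1: data parity 1, sent rp 1 → ok
  r2: data parity 1, sent rp 0 → mismatch
  r3: data parity 0, sent rp 0 → ok
  r4: data parity 1, sent rp 1 → ok
Recompute each column's even parity and compare to cp:
  c0: data parity 1, sent cp 1 → ok
  c1: data parity 0, sent cp 0 → ok
  c2: data parity 1, sent cp 0 → mismatch
Exactly one row (r2) and one column (c2) fail → the flipped bit is at their intersection.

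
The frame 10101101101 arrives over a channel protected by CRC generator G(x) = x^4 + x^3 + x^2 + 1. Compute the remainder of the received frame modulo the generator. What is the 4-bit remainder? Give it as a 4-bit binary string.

1110

Modulo-2 division of 10101101101 by 11101:
  pos 0: 10101 XOR 11101 = 01000
  pos 1: 10001 XOR 11101 = 01100
  pos 2: 11000 XOR 11101 = 00101
  pos 4: 10111 XOR 11101 = 01010
  pos 5: 10100 XOR 11101 = 01001
  pos 6: 10011 XOR 11101 = 01110
Remainder = 1110 (nonzero — an error is detected).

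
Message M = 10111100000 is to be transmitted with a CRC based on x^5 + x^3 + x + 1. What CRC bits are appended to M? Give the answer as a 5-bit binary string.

11010

Append 5 zeros: 1011110000000000. Divide by 101011 (XOR where the leading bit is 1):
  pos 0: 101111 XOR 101011 = 000100
  pos 3: 100000 XOR 101011 = 001011
  pos 5: 101100 XOR 101011 = 000111
  pos 8: 111000 XOR 101011 = 010011
  pos 9: 100110 XOR 101011 = 001101
Remainder (last 5 bits) = 11010. This is the CRC / FCS.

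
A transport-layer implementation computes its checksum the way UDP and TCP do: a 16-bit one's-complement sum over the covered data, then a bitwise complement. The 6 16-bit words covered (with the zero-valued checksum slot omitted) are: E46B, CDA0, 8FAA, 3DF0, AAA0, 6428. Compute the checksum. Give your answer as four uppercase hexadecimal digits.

One's-complement addition (fold any carry out of bit 15 back into bit 0):
  0xE46B + 0xCDA0 = 0x1B20B → wrap carry → 0xB20C
  0xB20C + 0x8FAA = 0x141B6 → wrap carry → 0x41B7
  0x41B7 + 0x3DF0 = 0x07FA7
  0x7FA7 + 0xAAA0 = 0x12A47 → wrap carry → 0x2A48
  0x2A48 + 0x6428 = 0x08E70
One's-complement sum = 0x8E70.
Checksum = ~0x8E70 & 0xFFFF = 0x718F.

718F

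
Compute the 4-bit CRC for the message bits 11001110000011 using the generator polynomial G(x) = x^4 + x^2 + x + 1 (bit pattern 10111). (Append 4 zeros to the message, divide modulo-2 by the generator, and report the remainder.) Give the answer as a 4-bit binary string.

0111

Append 4 zeros: 110011100000110000. Divide by 10111 (XOR where the leading bit is 1):
  pos 0: 11001 XOR 10111 = 01110
  pos 1: 11101 XOR 10111 = 01010
  pos 2: 10101 XOR 10111 = 00010
  pos 5: 10000 XOR 10111 = 00111
  pos 7: 11100 XOR 10111 = 01011
  pos 8: 10111 XOR 10111 = 00000
  pos 13: 10000 XOR 10111 = 00111
Remainder (last 4 bits) = 0111. This is the CRC / FCS.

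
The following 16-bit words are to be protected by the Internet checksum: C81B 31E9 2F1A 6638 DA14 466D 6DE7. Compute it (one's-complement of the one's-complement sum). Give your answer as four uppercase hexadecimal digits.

One's-complement addition (fold any carry out of bit 15 back into bit 0):
  0xC81B + 0x31E9 = 0x0FA04
  0xFA04 + 0x2F1A = 0x1291E → wrap carry → 0x291F
  0x291F + 0x6638 = 0x08F57
  0x8F57 + 0xDA14 = 0x1696B → wrap carry → 0x696C
  0x696C + 0x466D = 0x0AFD9
  0xAFD9 + 0x6DE7 = 0x11DC0 → wrap carry → 0x1DC1
One's-complement sum = 0x1DC1.
Checksum = ~0x1DC1 & 0xFFFF = 0xE23E.

E23E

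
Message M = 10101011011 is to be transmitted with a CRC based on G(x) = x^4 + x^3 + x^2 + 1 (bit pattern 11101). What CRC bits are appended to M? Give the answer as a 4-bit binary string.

Append 4 zeros: 101010110110000. Divide by 11101 (XOR where the leading bit is 1):
  pos 0: 10101 XOR 11101 = 01000
  pos 1: 10000 XOR 11101 = 01101
  pos 2: 11011 XOR 11101 = 00110
  pos 4: 11010 XOR 11101 = 00111
  pos 6: 11111 XOR 11101 = 00010
  pos 9: 10000 XOR 11101 = 01101
  pos 10: 11010 XOR 11101 = 00111
Remainder (last 4 bits) = 0111. This is the CRC / FCS.

0111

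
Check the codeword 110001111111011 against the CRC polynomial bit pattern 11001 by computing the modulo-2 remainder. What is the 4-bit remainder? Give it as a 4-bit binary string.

Modulo-2 division of 110001111111011 by 11001:
  pos 0: 11000 XOR 11001 = 00001
  pos 4: 11111 XOR 11001 = 00110
  pos 6: 11011 XOR 11001 = 00010
  pos 9: 10101 XOR 11001 = 01100
  pos 10: 11001 XOR 11001 = 00000
Remainder = 0000 (zero — the frame passes the CRC check).

0000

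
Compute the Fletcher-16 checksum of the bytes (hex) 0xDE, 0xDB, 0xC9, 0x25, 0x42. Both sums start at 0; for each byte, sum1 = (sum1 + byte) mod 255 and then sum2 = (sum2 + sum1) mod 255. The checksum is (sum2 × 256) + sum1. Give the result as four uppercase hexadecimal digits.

Running sums (mod 255):
  after byte 0 (0xDE): sum1=222, sum2=222
  after byte 1 (0xDB): sum1=186, sum2=153
  after byte 2 (0xC9): sum1=132, sum2=30
  after byte 3 (0x25): sum1=169, sum2=199
  after byte 4 (0x42): sum1=235, sum2=179
Checksum = sum2·256 + sum1 = 179·256 + 235 = 46059 = 0xB3EB.

B3EB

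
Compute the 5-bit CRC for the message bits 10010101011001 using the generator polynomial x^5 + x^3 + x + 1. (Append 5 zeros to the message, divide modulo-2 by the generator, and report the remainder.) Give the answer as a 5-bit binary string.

Append 5 zeros: 1001010101100100000. Divide by 101011 (XOR where the leading bit is 1):
  pos 0: 100101 XOR 101011 = 001110
  pos 2: 111001 XOR 101011 = 010010
  pos 3: 100100 XOR 101011 = 001111
  pos 5: 111111 XOR 101011 = 010100
  pos 6: 101000 XOR 101011 = 000011
  pos 10: 110100 XOR 101011 = 011111
  pos 11: 111110 XOR 101011 = 010101
  pos 12: 101010 XOR 101011 = 000001
Remainder (last 5 bits) = 00010. This is the CRC / FCS.

00010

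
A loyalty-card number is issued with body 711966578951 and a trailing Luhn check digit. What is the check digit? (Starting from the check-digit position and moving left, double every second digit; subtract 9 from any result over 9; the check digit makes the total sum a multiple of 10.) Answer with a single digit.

8

Partial digits right→left: 1 5 9 8 7 5 6 6 9 1 1 7
Double every second digit counting from the check-digit position (so the 1st, 3rd, 5th, ... of the partial from the right).
  doubled (with −9 where >9): 2 9 5 3 9 2 → sum 30
  kept as-is: 5 8 5 6 1 7 → sum 32
Total = 30 + 32 = 62.
Check digit = (10 − (62 mod 10)) mod 10 = 8.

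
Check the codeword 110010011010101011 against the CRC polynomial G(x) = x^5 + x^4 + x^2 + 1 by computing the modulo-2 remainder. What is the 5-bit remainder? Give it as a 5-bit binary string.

00000

Modulo-2 division of 110010011010101011 by 110101:
  pos 0: 110010 XOR 110101 = 000111
  pos 3: 111011 XOR 110101 = 001110
  pos 5: 111001 XOR 110101 = 001100
  pos 7: 110001 XOR 110101 = 000100
  pos 10: 100010 XOR 110101 = 010111
  pos 11: 101111 XOR 110101 = 011010
  pos 12: 110101 XOR 110101 = 000000
Remainder = 00000 (zero — the frame passes the CRC check).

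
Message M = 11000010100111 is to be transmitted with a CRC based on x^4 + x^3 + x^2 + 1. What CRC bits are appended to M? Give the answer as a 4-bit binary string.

Append 4 zeros: 110000101001110000. Divide by 11101 (XOR where the leading bit is 1):
  pos 0: 11000 XOR 11101 = 00101
  pos 2: 10101 XOR 11101 = 01000
  pos 3: 10000 XOR 11101 = 01101
  pos 4: 11011 XOR 11101 = 00110
  pos 6: 11000 XOR 11101 = 00101
  pos 8: 10111 XOR 11101 = 01010
  pos 9: 10101 XOR 11101 = 01000
  pos 10: 10000 XOR 11101 = 01101
  pos 11: 11010 XOR 11101 = 00111
  pos 13: 11100 XOR 11101 = 00001
Remainder (last 4 bits) = 0001. This is the CRC / FCS.

0001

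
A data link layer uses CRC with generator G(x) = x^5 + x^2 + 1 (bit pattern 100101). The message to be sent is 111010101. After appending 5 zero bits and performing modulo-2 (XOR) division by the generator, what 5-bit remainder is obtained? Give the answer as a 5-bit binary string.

Append 5 zeros: 11101010100000. Divide by 100101 (XOR where the leading bit is 1):
  pos 0: 111010 XOR 100101 = 011111
  pos 1: 111111 XOR 100101 = 011010
  pos 2: 110100 XOR 100101 = 010001
  pos 3: 100011 XOR 100101 = 000110
  pos 6: 110000 XOR 100101 = 010101
  pos 7: 101010 XOR 100101 = 001111
Remainder (last 5 bits) = 11110. This is the CRC / FCS.

11110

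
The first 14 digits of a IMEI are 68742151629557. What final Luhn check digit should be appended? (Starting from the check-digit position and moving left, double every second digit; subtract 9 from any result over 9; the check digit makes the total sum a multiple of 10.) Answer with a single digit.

Partial digits right→left: 7 5 5 9 2 6 1 5 1 2 4 7 8 6
Double every second digit counting from the check-digit position (so the 1st, 3rd, 5th, ... of the partial from the right).
  doubled (with −9 where >9): 5 1 4 2 2 8 7 → sum 29
  kept as-is: 5 9 6 5 2 7 6 → sum 40
Total = 29 + 40 = 69.
Check digit = (10 − (69 mod 10)) mod 10 = 1.

1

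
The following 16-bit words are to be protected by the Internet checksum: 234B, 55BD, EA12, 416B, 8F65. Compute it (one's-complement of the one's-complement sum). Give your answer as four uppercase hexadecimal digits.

One's-complement addition (fold any carry out of bit 15 back into bit 0):
  0x234B + 0x55BD = 0x07908
  0x7908 + 0xEA12 = 0x1631A → wrap carry → 0x631B
  0x631B + 0x416B = 0x0A486
  0xA486 + 0x8F65 = 0x133EB → wrap carry → 0x33EC
One's-complement sum = 0x33EC.
Checksum = ~0x33EC & 0xFFFF = 0xCC13.

CC13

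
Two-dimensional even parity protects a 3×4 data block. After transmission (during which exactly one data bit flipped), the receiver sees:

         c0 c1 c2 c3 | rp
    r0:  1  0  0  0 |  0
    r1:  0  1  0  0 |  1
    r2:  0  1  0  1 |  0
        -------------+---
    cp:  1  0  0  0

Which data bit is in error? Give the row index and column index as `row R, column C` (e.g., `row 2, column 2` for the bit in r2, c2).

row 0, column 3

Recompute each row's even parity and compare to rp:
  r0: data parity 1, sent rp 0 → mismatch
  r1: data parity 1, sent rp 1 → ok
  r2: data parity 0, sent rp 0 → ok
Recompute each column's even parity and compare to cp:
  c0: data parity 1, sent cp 1 → ok
  c1: data parity 0, sent cp 0 → ok
  c2: data parity 0, sent cp 0 → ok
  c3: data parity 1, sent cp 0 → mismatch
Exactly one row (r0) and one column (c3) fail → the flipped bit is at their intersection.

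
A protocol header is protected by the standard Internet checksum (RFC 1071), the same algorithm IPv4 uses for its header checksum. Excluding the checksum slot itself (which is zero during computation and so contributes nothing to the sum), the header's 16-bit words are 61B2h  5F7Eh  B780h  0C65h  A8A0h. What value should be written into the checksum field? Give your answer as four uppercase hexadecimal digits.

D248

One's-complement addition (fold any carry out of bit 15 back into bit 0):
  0x61B2 + 0x5F7E = 0x0C130
  0xC130 + 0xB780 = 0x178B0 → wrap carry → 0x78B1
  0x78B1 + 0x0C65 = 0x08516
  0x8516 + 0xA8A0 = 0x12DB6 → wrap carry → 0x2DB7
One's-complement sum = 0x2DB7.
Checksum = ~0x2DB7 & 0xFFFF = 0xD248.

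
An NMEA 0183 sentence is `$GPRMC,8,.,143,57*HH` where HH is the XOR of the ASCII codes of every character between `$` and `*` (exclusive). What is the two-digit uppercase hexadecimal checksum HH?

69

XOR the ASCII codes of the payload characters:
  'G' = 0x47 → acc = 0x47
  'P' = 0x50 → acc = 0x17
  'R' = 0x52 → acc = 0x45
  'M' = 0x4D → acc = 0x08
  'C' = 0x43 → acc = 0x4B
  ',' = 0x2C → acc = 0x67
  '8' = 0x38 → acc = 0x5F
  ',' = 0x2C → acc = 0x73
  '.' = 0x2E → acc = 0x5D
  ',' = 0x2C → acc = 0x71
  '1' = 0x31 → acc = 0x40
  '4' = 0x34 → acc = 0x74
  '3' = 0x33 → acc = 0x47
  ',' = 0x2C → acc = 0x6B
  '5' = 0x35 → acc = 0x5E
  '7' = 0x37 → acc = 0x69
Checksum = 0x69.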